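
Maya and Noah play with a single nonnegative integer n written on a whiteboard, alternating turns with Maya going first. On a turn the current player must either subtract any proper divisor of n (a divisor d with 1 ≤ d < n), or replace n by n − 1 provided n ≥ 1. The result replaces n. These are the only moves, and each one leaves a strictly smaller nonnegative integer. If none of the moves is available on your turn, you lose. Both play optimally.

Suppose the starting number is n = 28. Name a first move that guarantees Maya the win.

Build the W/L table. Terminal = L. A non-terminal position is W if it has a move to some L; otherwise it is L.
n=0: no move → L
n=1: W (go to 0, an L position)
n=2: L (sole option 1(W) is W)
n=3: W (go to 2, an L position)
n=4: W (go to 2, an L position)
n=5: L (sole option 4(W) is W)
n=6: W (go to 5, an L position)
n=7: L (sole option 6(W) is W)
n=8: W (go to 7, an L position)
n=9: L (options 6(W), 8(W) are all W)
n=10: W (go to 5, an L position)
n=11: L (sole option 10(W) is W)
n=12: W (go to 9, an L position)
n=13: L (sole option 12(W) is W)
n=14: W (go to 7, an L position)
n=15: L (options 10(W), 12(W), 14(W) are all W)
n=16: W (go to 15, an L position)
n=17: L (sole option 16(W) is W)
n=18: W (go to 9, an L position)
n=19: L (sole option 18(W) is W)
n=20: W (go to 15, an L position)
n=21: L (options 14(W), 18(W), 20(W) are all W)
n=22: W (go to 11, an L position)
n=23: L (sole option 22(W) is W)
n=24: W (go to 21, an L position)
n=25: L (options 20(W), 24(W) are all W)
n=26: W (go to 13, an L position)
n=27: L (options 18(W), 24(W), 26(W) are all W)
n=28: W (go to 21, an L position)
From 28, the L positions reachable in one move are: 21, 27. Any move reaching one of these is winning.

Move to 21.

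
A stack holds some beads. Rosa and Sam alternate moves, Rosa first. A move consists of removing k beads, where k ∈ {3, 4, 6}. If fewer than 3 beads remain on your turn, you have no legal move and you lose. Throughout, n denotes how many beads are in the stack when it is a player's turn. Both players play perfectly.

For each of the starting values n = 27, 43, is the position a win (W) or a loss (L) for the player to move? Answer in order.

Build the W/L table. Terminal = L. A non-terminal position is W if it has a move to some L; otherwise it is L.
n=0: no move → L
n=1: no move → L
n=2: no move → L
n=3: reaches L-position 0 → W
n=4: reaches L-position 1 → W
n=5: reaches L-position 2 → W
n=6: reaches L-position 2 → W
n=7: reaches L-position 1 → W
n=8: reaches L-position 2 → W
n=9: only reaches 6(W), 5(W), 3(W), all W → L
n=10: only reaches 7(W), 6(W), 4(W), all W → L
n=11: only reaches 8(W), 7(W), 5(W), all W → L
n=12: reaches L-position 9 → W
n=13: reaches L-position 10 → W
n=14: reaches L-position 11 → W
n=15: reaches L-position 11 → W
n=16: reaches L-position 10 → W
n=17: reaches L-position 11 → W
n=18: only reaches 15(W), 14(W), 12(W), all W → L
n=19: only reaches 16(W), 15(W), 13(W), all W → L
n=20: only reaches 17(W), 16(W), 14(W), all W → L
n=21: reaches L-position 18 → W
n=22: reaches L-position 19 → W
n=23: reaches L-position 20 → W
n=24: reaches L-position 20 → W
n=25: reaches L-position 19 → W
n=26: reaches L-position 20 → W
n=27: only reaches 24(W), 23(W), 21(W), all W → L
n=28: only reaches 25(W), 24(W), 22(W), all W → L
n=29: only reaches 26(W), 25(W), 23(W), all W → L
n=30: reaches L-position 27 → W
n=31: reaches L-position 28 → W
n=32: reaches L-position 29 → W
n=33: reaches L-position 29 → W
n=34: reaches L-position 28 → W
n=35: reaches L-position 29 → W
n=36: only reaches 33(W), 32(W), 30(W), all W → L
n=37: only reaches 34(W), 33(W), 31(W), all W → L
n=38: only reaches 35(W), 34(W), 32(W), all W → L
n=39: reaches L-position 36 → W
n=40: reaches L-position 37 → W
n=41: reaches L-position 38 → W
n=42: reaches L-position 38 → W
n=43: reaches L-position 37 → W

27: L, 43: W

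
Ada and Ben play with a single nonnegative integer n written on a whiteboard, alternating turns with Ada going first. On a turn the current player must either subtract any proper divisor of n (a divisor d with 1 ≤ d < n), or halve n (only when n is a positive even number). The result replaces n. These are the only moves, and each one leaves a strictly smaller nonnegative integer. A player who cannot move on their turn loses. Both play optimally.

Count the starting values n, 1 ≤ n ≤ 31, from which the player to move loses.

16

Classify positions by backward induction: terminal positions (no move available) are L. From any other position, the mover wins iff some move reaches an L.
n=0: no move → L
n=1: no move → L
n=2: can move to 1, which is L ⇒ W
n=3: the only move is to 2(W), a W ⇒ L
n=4: can move to 3, which is L ⇒ W
n=5: the only move is to 4(W), a W ⇒ L
n=6: can move to 3, which is L ⇒ W
n=7: the only move is to 6(W), a W ⇒ L
n=8: can move to 7, which is L ⇒ W
n=9: moves to 6(W), 8(W); every one is W ⇒ L
n=10: can move to 5, which is L ⇒ W
n=11: the only move is to 10(W), a W ⇒ L
n=12: can move to 9, which is L ⇒ W
n=13: the only move is to 12(W), a W ⇒ L
n=14: can move to 7, which is L ⇒ W
n=15: moves to 10(W), 12(W), 14(W); every one is W ⇒ L
n=16: can move to 15, which is L ⇒ W
n=17: the only move is to 16(W), a W ⇒ L
n=18: can move to 9, which is L ⇒ W
n=19: the only move is to 18(W), a W ⇒ L
n=20: can move to 15, which is L ⇒ W
n=21: moves to 14(W), 18(W), 20(W); every one is W ⇒ L
n=22: can move to 11, which is L ⇒ W
n=23: the only move is to 22(W), a W ⇒ L
n=24: can move to 21, which is L ⇒ W
n=25: moves to 20(W), 24(W); every one is W ⇒ L
n=26: can move to 13, which is L ⇒ W
n=27: moves to 18(W), 24(W), 26(W); every one is W ⇒ L
n=28: can move to 21, which is L ⇒ W
n=29: the only move is to 28(W), a W ⇒ L
n=30: can move to 15, which is L ⇒ W
n=31: the only move is to 30(W), a W ⇒ L
L entries with 1 ≤ n ≤ 31 (n=0 is outside the asked range and is not counted): n = 1, 3, 5, 7, 9, 11, 13, 15, 17, 19, 21, 23, 25, 27, 29, 31; that makes 16.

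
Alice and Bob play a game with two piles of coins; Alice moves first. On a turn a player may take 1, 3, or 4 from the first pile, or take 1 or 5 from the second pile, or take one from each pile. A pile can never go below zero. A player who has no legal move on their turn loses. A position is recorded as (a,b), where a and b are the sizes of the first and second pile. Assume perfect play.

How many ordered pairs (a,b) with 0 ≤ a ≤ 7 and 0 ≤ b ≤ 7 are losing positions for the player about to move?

Classify positions by backward induction: terminal positions (no move available) are L. From any other position, the mover wins iff some move reaches an L.
Every move lowers a or b (never raises either), so fill the grid row by row in increasing a, and left to right within a row: each cell's successors are then already labelled.
      b=0  b=1  b=2  b=3  b=4  b=5  b=6  b=7
a=0:    L    W    L    W    L    W    L    W
a=1:    W    W    W    W    W    W    W    W
a=2:    L    W    L    W    L    W    L    W
a=3:    W    W    W    W    W    W    W    W
a=4:    W    L    W    L    W    L    W    L
a=5:    W    W    W    W    W    W    W    W
a=6:    W    L    W    L    W    L    W    L
a=7:    L    W    W    W    W    W    W    W
Cells with no legal move (terminal, hence L): (0,0).
The remaining L cells, each justified by listing all of its moves:
(0,2): L (sole option (0,1)(W) is W)
(0,4): L (sole option (0,3)(W) is W)
(0,6): L (options (0,5)(W), (0,1)(W) are all W)
(2,0): L (sole option (1,0)(W) is W)
(2,2): L (options (1,2)(W), (2,1)(W), (1,1)(W) are all W)
(2,4): L (options (1,4)(W), (2,3)(W), (1,3)(W) are all W)
(2,6): L (options (1,6)(W), (2,5)(W), (2,1)(W), (1,5)(W) are all W)
(4,1): L (options (3,1)(W), (1,1)(W), (0,1)(W), (4,0)(W), (3,0)(W) are all W)
(4,3): L (options (3,3)(W), (1,3)(W), (0,3)(W), (4,2)(W), (3,2)(W) are all W)
(4,5): L (options (3,5)(W), (1,5)(W), (0,5)(W), (4,4)(W), (4,0)(W), (3,4)(W) are all W)
(4,7): L (options (3,7)(W), (1,7)(W), (0,7)(W), (4,6)(W), (4,2)(W), (3,6)(W) are all W)
(6,1): L (options (5,1)(W), (3,1)(W), (2,1)(W), (6,0)(W), (5,0)(W) are all W)
(6,3): L (options (5,3)(W), (3,3)(W), (2,3)(W), (6,2)(W), (5,2)(W) are all W)
(6,5): L (options (5,5)(W), (3,5)(W), (2,5)(W), (6,4)(W), (6,0)(W), (5,4)(W) are all W)
(6,7): L (options (5,7)(W), (3,7)(W), (2,7)(W), (6,6)(W), (6,2)(W), (5,6)(W) are all W)
(7,0): L (options (6,0)(W), (4,0)(W), (3,0)(W) are all W)
Every other cell has at least one move into one of the L cells above, so it is W.
L cells per row: a=0: 4, a=1: 0, a=2: 4, a=3: 0, a=4: 4, a=5: 0, a=6: 4, a=7: 1; total 17.

17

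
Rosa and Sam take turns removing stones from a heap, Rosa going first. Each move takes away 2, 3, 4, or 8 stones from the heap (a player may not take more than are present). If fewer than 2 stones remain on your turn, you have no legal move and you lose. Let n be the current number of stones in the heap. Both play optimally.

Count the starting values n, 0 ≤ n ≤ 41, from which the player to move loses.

14

Use the standard recursion: the mover loses at a terminal position; elsewhere, the mover wins exactly when some move hands the opponent an L position.
n=0: no move → L
n=1: no move → L
n=2: reaches L-position 0 → W
n=3: reaches L-position 1 → W
n=4: reaches L-position 1 → W
n=5: reaches L-position 1 → W
n=6: only reaches 4(W), 3(W), 2(W), all W → L
n=7: only reaches 5(W), 4(W), 3(W), all W → L
n=8: reaches L-position 6 → W
n=9: reaches L-position 7 → W
n=10: reaches L-position 7 → W
n=11: reaches L-position 7 → W
n=12: only reaches 10(W), 9(W), 8(W), 4(W), all W → L
n=13: only reaches 11(W), 10(W), 9(W), 5(W), all W → L
n=14: reaches L-position 12 → W
n=15: reaches L-position 13 → W
n=16: reaches L-position 13 → W
n=17: reaches L-position 13 → W
n=18: only reaches 16(W), 15(W), 14(W), 10(W), all W → L
n=19: only reaches 17(W), 16(W), 15(W), 11(W), all W → L
n=20: reaches L-position 18 → W
n=21: reaches L-position 19 → W
n=22: reaches L-position 19 → W
n=23: reaches L-position 19 → W
n=24: only reaches 22(W), 21(W), 20(W), 16(W), all W → L
n=25: only reaches 23(W), 22(W), 21(W), 17(W), all W → L
n=26: reaches L-position 24 → W
n=27: reaches L-position 25 → W
n=28: reaches L-position 25 → W
n=29: reaches L-position 25 → W
n=30: only reaches 28(W), 27(W), 26(W), 22(W), all W → L
n=31: only reaches 29(W), 28(W), 27(W), 23(W), all W → L
n=32: reaches L-position 30 → W
n=33: reaches L-position 31 → W
n=34: reaches L-position 31 → W
n=35: reaches L-position 31 → W
n=36: only reaches 34(W), 33(W), 32(W), 28(W), all W → L
n=37: only reaches 35(W), 34(W), 33(W), 29(W), all W → L
n=38: reaches L-position 36 → W
n=39: reaches L-position 37 → W
n=40: reaches L-position 37 → W
n=41: reaches L-position 37 → W
L entries with 0 ≤ n ≤ 41: n = 0, 1, 6, 7, 12, 13, 18, 19, 24, 25, 30, 31, 36, 37; that makes 14.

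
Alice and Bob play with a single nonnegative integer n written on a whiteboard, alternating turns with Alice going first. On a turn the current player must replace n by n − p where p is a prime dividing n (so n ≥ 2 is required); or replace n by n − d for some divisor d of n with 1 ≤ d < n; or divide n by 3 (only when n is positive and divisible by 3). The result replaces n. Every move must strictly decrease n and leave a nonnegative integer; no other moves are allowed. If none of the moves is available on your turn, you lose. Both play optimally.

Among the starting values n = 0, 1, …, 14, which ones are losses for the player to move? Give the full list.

Label each position W (a win for the player to move) or L (a loss). A position with no legal move is L; any other position is W exactly when some move reaches an L, and L when every move reaches a W.
n=0: no move → L
n=1: no move → L
n=2: →0(L), so W
n=3: →0(L), so W
n=4: →2(W), 3(W) — all W, so L
n=5: →0(L), so W
n=6: →4(L), so W
n=7: →0(L), so W
n=8: →4(L), so W
n=9: →3(W), 6(W), 8(W) — all W, so L
n=10: →9(L), so W
n=11: →0(L), so W
n=12: →4(L), so W
n=13: →0(L), so W
n=14: →7(W), 12(W), 13(W) — all W, so L
Reading off the rows marked L gives the requested list; there are 5 such values of n.

0, 1, 4, 9, 14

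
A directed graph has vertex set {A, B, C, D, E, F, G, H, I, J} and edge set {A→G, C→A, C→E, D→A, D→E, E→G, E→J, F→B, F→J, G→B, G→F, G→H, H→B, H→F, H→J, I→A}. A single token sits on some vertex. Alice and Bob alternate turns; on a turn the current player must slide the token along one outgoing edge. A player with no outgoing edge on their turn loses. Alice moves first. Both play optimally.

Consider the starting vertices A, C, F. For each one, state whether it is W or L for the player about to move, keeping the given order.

Work bottom-up. With no move the player to move loses. Otherwise the position is W if at least one move leads to an L position for the opponent, and L if every move leads to a W.
Every edge goes from a vertex to one that appears earlier in the order B, J, F, H, G, E, A, C, D, I, so processing vertices in that order labels each vertex after all of its successors.
B: no outgoing edge → L
J: no outgoing edge → L
F: W (go to J, an L position)
H: W (go to J, an L position)
G: W (go to B, an L position)
E: W (go to J, an L position)
A: L (sole option G(W) is W)
C: W (go to A, an L position)
D: W (go to A, an L position)
I: W (go to A, an L position)

A: L, C: W, F: W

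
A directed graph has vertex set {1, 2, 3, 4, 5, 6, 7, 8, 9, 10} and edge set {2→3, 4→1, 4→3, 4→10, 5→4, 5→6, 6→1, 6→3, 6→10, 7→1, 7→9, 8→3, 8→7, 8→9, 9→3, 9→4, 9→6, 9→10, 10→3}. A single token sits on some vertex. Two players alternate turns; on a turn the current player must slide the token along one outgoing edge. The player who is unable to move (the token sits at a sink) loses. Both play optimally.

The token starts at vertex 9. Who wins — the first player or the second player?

The first player wins.

Use the standard recursion: the mover loses at a terminal position; elsewhere, the mover wins exactly when some move hands the opponent an L position.
Every edge goes from a vertex to one that appears earlier in the order 1, 3, 10, 6, 4, 2, 9, 7, 5, 8, so processing vertices in that order labels each vertex after all of its successors.
1: no outgoing edge → L
3: no outgoing edge → L
10: W (go to 3, an L position)
6: W (go to 3, an L position)
4: W (go to 3, an L position)
2: W (go to 3, an L position)
9: W (go to 3, an L position)
7: W (go to 1, an L position)
5: L (options 4(W), 6(W) are all W)
8: W (go to 3, an L position)
The starting position 9 is W: the player to move should move to 3, handing over an L position.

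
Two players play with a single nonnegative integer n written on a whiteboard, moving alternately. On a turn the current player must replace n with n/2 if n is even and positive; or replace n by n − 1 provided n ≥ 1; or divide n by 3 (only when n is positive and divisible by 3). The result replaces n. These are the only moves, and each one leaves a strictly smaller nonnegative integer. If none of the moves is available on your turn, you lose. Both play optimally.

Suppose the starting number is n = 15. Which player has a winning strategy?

The first player wins.

Work bottom-up. With no move the player to move loses. Otherwise the position is W if at least one move leads to an L position for the opponent, and L if every move leads to a W.
n=0: no move → L
n=1: can move to 0, which is L ⇒ W
n=2: the only move is to 1(W), a W ⇒ L
n=3: can move to 2, which is L ⇒ W
n=4: can move to 2, which is L ⇒ W
n=5: the only move is to 4(W), a W ⇒ L
n=6: can move to 2, which is L ⇒ W
n=7: the only move is to 6(W), a W ⇒ L
n=8: can move to 7, which is L ⇒ W
n=9: moves to 3(W), 8(W); every one is W ⇒ L
n=10: can move to 5, which is L ⇒ W
n=11: the only move is to 10(W), a W ⇒ L
n=12: can move to 11, which is L ⇒ W
n=13: the only move is to 12(W), a W ⇒ L
n=14: can move to 7, which is L ⇒ W
n=15: can move to 5, which is L ⇒ W
The starting position 15 is W: the player to move should move to 5, handing over an L position.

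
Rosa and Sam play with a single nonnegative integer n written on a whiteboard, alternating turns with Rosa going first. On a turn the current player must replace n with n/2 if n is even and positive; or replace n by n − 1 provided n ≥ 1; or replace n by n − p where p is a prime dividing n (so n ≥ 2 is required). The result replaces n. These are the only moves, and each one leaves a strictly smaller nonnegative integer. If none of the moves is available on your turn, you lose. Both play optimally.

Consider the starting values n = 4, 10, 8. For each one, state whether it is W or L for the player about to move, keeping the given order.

4: L, 10: W, 8: W

Classify positions by backward induction: terminal positions (no move available) are L. From any other position, the mover wins iff some move reaches an L.
n=0: no move → L
n=1: reaches L-position 0 → W
n=2: reaches L-position 0 → W
n=3: reaches L-position 0 → W
n=4: only reaches 2(W), 3(W), all W → L
n=5: reaches L-position 0 → W
n=6: reaches L-position 4 → W
n=7: reaches L-position 0 → W
n=8: reaches L-position 4 → W
n=9: only reaches 6(W), 8(W), all W → L
n=10: reaches L-position 9 → W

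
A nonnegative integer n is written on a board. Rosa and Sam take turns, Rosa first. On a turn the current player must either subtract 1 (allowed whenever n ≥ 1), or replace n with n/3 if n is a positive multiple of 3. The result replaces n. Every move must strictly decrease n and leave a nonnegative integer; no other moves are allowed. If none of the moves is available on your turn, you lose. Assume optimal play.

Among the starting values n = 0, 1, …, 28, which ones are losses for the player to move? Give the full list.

0, 2, 4, 7, 9, 11, 13, 15, 17, 19, 22, 24, 26, 28

Work bottom-up. With no move the player to move loses. Otherwise the position is W if at least one move leads to an L position for the opponent, and L if every move leads to a W.
n=0: no move → L
n=1: reaches L-position 0 → W
n=2: only reaches 1(W), which is W → L
n=3: reaches L-position 2 → W
n=4: only reaches 3(W), which is W → L
n=5: reaches L-position 4 → W
n=6: reaches L-position 2 → W
n=7: only reaches 6(W), which is W → L
n=8: reaches L-position 7 → W
n=9: only reaches 3(W), 8(W), all W → L
n=10: reaches L-position 9 → W
n=11: only reaches 10(W), which is W → L
n=12: reaches L-position 4 → W
n=13: only reaches 12(W), which is W → L
n=14: reaches L-position 13 → W
n=15: only reaches 5(W), 14(W), all W → L
n=16: reaches L-position 15 → W
n=17: only reaches 16(W), which is W → L
n=18: reaches L-position 17 → W
n=19: only reaches 18(W), which is W → L
n=20: reaches L-position 19 → W
n=21: reaches L-position 7 → W
n=22: only reaches 21(W), which is W → L
n=23: reaches L-position 22 → W
n=24: only reaches 8(W), 23(W), all W → L
n=25: reaches L-position 24 → W
n=26: only reaches 25(W), which is W → L
n=27: reaches L-position 9 → W
n=28: only reaches 27(W), which is W → L
Reading off the rows marked L gives the requested list; there are 14 such values of n.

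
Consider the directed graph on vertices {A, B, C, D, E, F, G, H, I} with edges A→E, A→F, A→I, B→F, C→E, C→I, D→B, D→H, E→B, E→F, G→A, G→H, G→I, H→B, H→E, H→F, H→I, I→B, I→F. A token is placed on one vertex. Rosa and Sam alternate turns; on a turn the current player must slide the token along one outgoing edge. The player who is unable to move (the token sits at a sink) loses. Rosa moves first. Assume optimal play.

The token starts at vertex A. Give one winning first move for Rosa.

Classify positions by backward induction: terminal positions (no move available) are L. From any other position, the mover wins iff some move reaches an L.
Every edge goes from a vertex to one that appears earlier in the order F, B, E, I, A, C, H, D, G, so processing vertices in that order labels each vertex after all of its successors.
F: no outgoing edge → L
B: →F(L), so W
E: →F(L), so W
I: →F(L), so W
A: →F(L), so W
C: →I(W), E(W) — all W, so L
H: →F(L), so W
D: →H(W), B(W) — all W, so L
G: →H(W), A(W), I(W) — all W, so L
From A, the L positions reachable in one move are: F.

Move to F.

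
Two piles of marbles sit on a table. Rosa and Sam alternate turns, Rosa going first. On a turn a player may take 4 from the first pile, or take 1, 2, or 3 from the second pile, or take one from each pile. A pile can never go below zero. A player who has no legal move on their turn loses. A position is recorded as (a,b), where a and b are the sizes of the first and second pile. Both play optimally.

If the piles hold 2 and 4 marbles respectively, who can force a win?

Sam wins.

Label each position W (a win for the player to move) or L (a loss). A position with no legal move is L; any other position is W exactly when some move reaches an L, and L when every move reaches a W.
No move ever increases a pile, so every position that can arise here has a ≤ 2 and b ≤ 4; it is enough to label the cells with 0 ≤ a ≤ 2 and 0 ≤ b ≤ 4.
Every move lowers a or b (never raises either), so fill the grid row by row in increasing a, and left to right within a row: each cell's successors are then already labelled.
      b=0  b=1  b=2  b=3  b=4
a=0:    L    W    W    W    L
a=1:    L    W    W    W    L
a=2:    L    W    W    W    L
Cells with no legal move (terminal, hence L): (0,0), (1,0), (2,0).
The remaining L cells, each justified by listing all of its moves:
(0,4): →(0,3)(W), (0,2)(W), (0,1)(W) — all W, so L
(1,4): →(1,3)(W), (1,2)(W), (1,1)(W), (0,3)(W) — all W, so L
(2,4): →(2,3)(W), (2,2)(W), (2,1)(W), (1,3)(W) — all W, so L
Every other cell has at least one move into one of the L cells above, so it is W.
The starting position (2,4) is L: whatever Rosa does, the opponent receives a W position.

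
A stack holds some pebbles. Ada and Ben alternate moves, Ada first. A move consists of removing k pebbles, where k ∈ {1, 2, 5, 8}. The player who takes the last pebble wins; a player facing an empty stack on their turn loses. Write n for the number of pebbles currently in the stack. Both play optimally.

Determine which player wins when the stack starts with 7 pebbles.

Classify positions by backward induction: terminal positions (no move available) are L. From any other position, the mover wins iff some move reaches an L.
n=0: no move → L
n=1: can move to 0, which is L ⇒ W
n=2: can move to 0, which is L ⇒ W
n=3: moves to 2(W), 1(W); every one is W ⇒ L
n=4: can move to 3, which is L ⇒ W
n=5: can move to 3, which is L ⇒ W
n=6: moves to 5(W), 4(W), 1(W); every one is W ⇒ L
n=7: can move to 6, which is L ⇒ W
From 7 Ada can remove 1, leaving 6, reaching an L position.

Ada wins.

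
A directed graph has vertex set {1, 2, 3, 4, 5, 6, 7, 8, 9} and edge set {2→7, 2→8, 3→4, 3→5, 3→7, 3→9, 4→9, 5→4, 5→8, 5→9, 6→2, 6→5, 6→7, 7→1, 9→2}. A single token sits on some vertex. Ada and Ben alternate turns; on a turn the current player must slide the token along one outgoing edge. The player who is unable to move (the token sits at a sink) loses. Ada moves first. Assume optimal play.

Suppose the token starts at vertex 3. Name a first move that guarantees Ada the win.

Move to 9.

Work bottom-up. With no move the player to move loses. Otherwise the position is W if at least one move leads to an L position for the opponent, and L if every move leads to a W.
Every edge goes from a vertex to one that appears earlier in the order 8, 1, 7, 2, 9, 4, 5, 3, 6, so processing vertices in that order labels each vertex after all of its successors.
8: no outgoing edge → L
1: no outgoing edge → L
7: can move to 1, which is L ⇒ W
2: can move to 8, which is L ⇒ W
9: the only move is to 2(W), a W ⇒ L
4: can move to 9, which is L ⇒ W
5: can move to 9, which is L ⇒ W
3: can move to 9, which is L ⇒ W
6: moves to 5(W), 2(W), 7(W); every one is W ⇒ L
From 3, the L positions reachable in one move are: 9.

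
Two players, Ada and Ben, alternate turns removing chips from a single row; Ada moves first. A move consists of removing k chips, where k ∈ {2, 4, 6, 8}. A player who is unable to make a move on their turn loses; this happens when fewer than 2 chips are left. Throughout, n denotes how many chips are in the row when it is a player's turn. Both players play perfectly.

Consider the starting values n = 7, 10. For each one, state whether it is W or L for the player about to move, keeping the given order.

7: W, 10: L

Compute win/loss labels from the base case upward. A position with no move is L. Any other position is W if it can reach an L in one move, else L.
n=0: no move → L
n=1: no move → L
n=2: W (go to 0, an L position)
n=3: W (go to 1, an L position)
n=4: W (go to 0, an L position)
n=5: W (go to 1, an L position)
n=6: W (go to 0, an L position)
n=7: W (go to 1, an L position)
n=8: W (go to 0, an L position)
n=9: W (go to 1, an L position)
n=10: L (options 8(W), 6(W), 4(W), 2(W) are all W)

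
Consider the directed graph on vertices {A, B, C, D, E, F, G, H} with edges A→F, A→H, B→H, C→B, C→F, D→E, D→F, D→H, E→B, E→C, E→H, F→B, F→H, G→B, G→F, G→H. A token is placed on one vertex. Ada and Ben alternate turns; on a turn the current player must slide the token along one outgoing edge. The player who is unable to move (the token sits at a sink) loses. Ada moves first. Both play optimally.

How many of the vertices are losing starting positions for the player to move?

2

Positions with no move are L. A position that does have a move is losing for the player to move precisely when every available move leads to a winning position for the opponent. Fill in the labels:
Every edge goes from a vertex to one that appears earlier in the order H, B, F, C, E, D, G, A, so processing vertices in that order labels each vertex after all of its successors.
H: no outgoing edge → L
B: reaches L-position H → W
F: reaches L-position H → W
C: only reaches F(W), B(W), all W → L
E: reaches L-position C → W
D: reaches L-position H → W
G: reaches L-position H → W
A: reaches L-position H → W
The L vertices are C, H; that is 2 in all.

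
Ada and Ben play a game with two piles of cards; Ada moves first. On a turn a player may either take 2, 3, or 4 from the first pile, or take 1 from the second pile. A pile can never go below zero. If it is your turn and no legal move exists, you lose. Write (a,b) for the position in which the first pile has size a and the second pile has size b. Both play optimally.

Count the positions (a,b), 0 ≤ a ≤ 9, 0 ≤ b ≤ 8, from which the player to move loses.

Compute win/loss labels from the base case upward. A position with no move is L. Any other position is W if it can reach an L in one move, else L.
Every move lowers a or b (never raises either), so fill the grid row by row in increasing a, and left to right within a row: each cell's successors are then already labelled.
      b=0  b=1  b=2  b=3  b=4  b=5  b=6  b=7  b=8
a=0:    L    W    L    W    L    W    L    W    L
a=1:    L    W    L    W    L    W    L    W    L
a=2:    W    L    W    L    W    L    W    L    W
a=3:    W    L    W    L    W    L    W    L    W
a=4:    W    W    W    W    W    W    W    W    W
a=5:    W    W    W    W    W    W    W    W    W
a=6:    L    W    L    W    L    W    L    W    L
a=7:    L    W    L    W    L    W    L    W    L
a=8:    W    L    W    L    W    L    W    L    W
a=9:    W    L    W    L    W    L    W    L    W
Cells with no legal move (terminal, hence L): (0,0), (1,0).
The remaining L cells, each justified by listing all of its moves:
(0,2): →(0,1)(W) only, which is W, so L
(0,4): →(0,3)(W) only, which is W, so L
(0,6): →(0,5)(W) only, which is W, so L
(0,8): →(0,7)(W) only, which is W, so L
(1,2): →(1,1)(W) only, which is W, so L
(1,4): →(1,3)(W) only, which is W, so L
(1,6): →(1,5)(W) only, which is W, so L
(1,8): →(1,7)(W) only, which is W, so L
(2,1): →(0,1)(W), (2,0)(W) — all W, so L
(2,3): →(0,3)(W), (2,2)(W) — all W, so L
(2,5): →(0,5)(W), (2,4)(W) — all W, so L
(2,7): →(0,7)(W), (2,6)(W) — all W, so L
(3,1): →(1,1)(W), (0,1)(W), (3,0)(W) — all W, so L
(3,3): →(1,3)(W), (0,3)(W), (3,2)(W) — all W, so L
(3,5): →(1,5)(W), (0,5)(W), (3,4)(W) — all W, so L
(3,7): →(1,7)(W), (0,7)(W), (3,6)(W) — all W, so L
(6,0): →(4,0)(W), (3,0)(W), (2,0)(W) — all W, so L
(6,2): →(4,2)(W), (3,2)(W), (2,2)(W), (6,1)(W) — all W, so L
(6,4): →(4,4)(W), (3,4)(W), (2,4)(W), (6,3)(W) — all W, so L
(6,6): →(4,6)(W), (3,6)(W), (2,6)(W), (6,5)(W) — all W, so L
(6,8): →(4,8)(W), (3,8)(W), (2,8)(W), (6,7)(W) — all W, so L
(7,0): →(5,0)(W), (4,0)(W), (3,0)(W) — all W, so L
(7,2): →(5,2)(W), (4,2)(W), (3,2)(W), (7,1)(W) — all W, so L
(7,4): →(5,4)(W), (4,4)(W), (3,4)(W), (7,3)(W) — all W, so L
(7,6): →(5,6)(W), (4,6)(W), (3,6)(W), (7,5)(W) — all W, so L
(7,8): →(5,8)(W), (4,8)(W), (3,8)(W), (7,7)(W) — all W, so L
(8,1): →(6,1)(W), (5,1)(W), (4,1)(W), (8,0)(W) — all W, so L
(8,3): →(6,3)(W), (5,3)(W), (4,3)(W), (8,2)(W) — all W, so L
(8,5): →(6,5)(W), (5,5)(W), (4,5)(W), (8,4)(W) — all W, so L
(8,7): →(6,7)(W), (5,7)(W), (4,7)(W), (8,6)(W) — all W, so L
(9,1): →(7,1)(W), (6,1)(W), (5,1)(W), (9,0)(W) — all W, so L
(9,3): →(7,3)(W), (6,3)(W), (5,3)(W), (9,2)(W) — all W, so L
(9,5): →(7,5)(W), (6,5)(W), (5,5)(W), (9,4)(W) — all W, so L
(9,7): →(7,7)(W), (6,7)(W), (5,7)(W), (9,6)(W) — all W, so L
Every other cell has at least one move into one of the L cells above, so it is W.
L cells per row: a=0: 5, a=1: 5, a=2: 4, a=3: 4, a=4: 0, a=5: 0, a=6: 5, a=7: 5, a=8: 4, a=9: 4; total 36.

36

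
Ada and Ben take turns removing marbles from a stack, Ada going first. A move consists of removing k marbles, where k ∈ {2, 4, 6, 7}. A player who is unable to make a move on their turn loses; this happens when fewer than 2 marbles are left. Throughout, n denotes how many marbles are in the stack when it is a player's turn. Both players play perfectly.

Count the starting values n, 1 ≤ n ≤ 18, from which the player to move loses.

Work bottom-up. With no move the player to move loses. Otherwise the position is W if at least one move leads to an L position for the opponent, and L if every move leads to a W.
n=0: no move → L
n=1: no move → L
n=2: W (go to 0, an L position)
n=3: W (go to 1, an L position)
n=4: W (go to 0, an L position)
n=5: W (go to 1, an L position)
n=6: W (go to 0, an L position)
n=7: W (go to 1, an L position)
n=8: W (go to 1, an L position)
n=9: L (options 7(W), 5(W), 3(W), 2(W) are all W)
n=10: L (options 8(W), 6(W), 4(W), 3(W) are all W)
n=11: W (go to 9, an L position)
n=12: W (go to 10, an L position)
n=13: W (go to 9, an L position)
n=14: W (go to 10, an L position)
n=15: W (go to 9, an L position)
n=16: W (go to 10, an L position)
n=17: W (go to 10, an L position)
n=18: L (options 16(W), 14(W), 12(W), 11(W) are all W)
L entries with 1 ≤ n ≤ 18 (n=0 is outside the asked range and is not counted): n = 1, 9, 10, 18; that makes 4.

4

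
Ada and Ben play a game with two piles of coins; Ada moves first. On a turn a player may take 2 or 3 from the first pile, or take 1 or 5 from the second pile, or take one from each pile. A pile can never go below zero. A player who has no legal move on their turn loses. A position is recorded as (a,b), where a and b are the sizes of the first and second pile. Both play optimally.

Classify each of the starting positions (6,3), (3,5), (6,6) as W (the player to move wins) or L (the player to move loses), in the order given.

(6,3): W, (3,5): L, (6,6): L

Work bottom-up. With no move the player to move loses. Otherwise the position is W if at least one move leads to an L position for the opponent, and L if every move leads to a W.
No move ever increases a pile, so every position that can arise here has a ≤ 6 and b ≤ 6; it is enough to label the cells with 0 ≤ a ≤ 6 and 0 ≤ b ≤ 6.
Every move lowers a or b (never raises either), so fill the grid row by row in increasing a, and left to right within a row: each cell's successors are then already labelled.
      b=0  b=1  b=2  b=3  b=4  b=5  b=6
a=0:    L    W    L    W    L    W    L
a=1:    L    W    L    W    L    W    L
a=2:    W    W    W    W    W    W    W
a=3:    W    L    W    L    W    L    W
a=4:    W    L    W    L    W    L    W
a=5:    L    W    W    W    W    W    W
a=6:    L    W    L    W    L    W    L
Cells with no legal move (terminal, hence L): (0,0), (1,0).
The remaining L cells, each justified by listing all of its moves:
(0,2): only reaches (0,1)(W), which is W → L
(0,4): only reaches (0,3)(W), which is W → L
(0,6): only reaches (0,5)(W), (0,1)(W), all W → L
(1,2): only reaches (1,1)(W), (0,1)(W), all W → L
(1,4): only reaches (1,3)(W), (0,3)(W), all W → L
(1,6): only reaches (1,5)(W), (1,1)(W), (0,5)(W), all W → L
(3,1): only reaches (1,1)(W), (0,1)(W), (3,0)(W), (2,0)(W), all W → L
(3,3): only reaches (1,3)(W), (0,3)(W), (3,2)(W), (2,2)(W), all W → L
(3,5): only reaches (1,5)(W), (0,5)(W), (3,4)(W), (3,0)(W), (2,4)(W), all W → L
(4,1): only reaches (2,1)(W), (1,1)(W), (4,0)(W), (3,0)(W), all W → L
(4,3): only reaches (2,3)(W), (1,3)(W), (4,2)(W), (3,2)(W), all W → L
(4,5): only reaches (2,5)(W), (1,5)(W), (4,4)(W), (4,0)(W), (3,4)(W), all W → L
(5,0): only reaches (3,0)(W), (2,0)(W), all W → L
(6,0): only reaches (4,0)(W), (3,0)(W), all W → L
(6,2): only reaches (4,2)(W), (3,2)(W), (6,1)(W), (5,1)(W), all W → L
(6,4): only reaches (4,4)(W), (3,4)(W), (6,3)(W), (5,3)(W), all W → L
(6,6): only reaches (4,6)(W), (3,6)(W), (6,5)(W), (6,1)(W), (5,5)(W), all W → L
Every other cell has at least one move into one of the L cells above, so it is W.
(6,3): the move to (4,3) reaches an L cell, so W
(3,5): one of the L cells justified above, so L
(6,6): one of the L cells justified above, so L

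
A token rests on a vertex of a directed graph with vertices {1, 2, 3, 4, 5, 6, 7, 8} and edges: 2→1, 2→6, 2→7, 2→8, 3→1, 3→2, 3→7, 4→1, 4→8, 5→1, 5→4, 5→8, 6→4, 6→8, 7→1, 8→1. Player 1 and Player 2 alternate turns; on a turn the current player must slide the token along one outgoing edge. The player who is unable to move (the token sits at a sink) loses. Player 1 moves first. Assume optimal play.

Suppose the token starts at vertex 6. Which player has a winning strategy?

Build the W/L table. Terminal = L. A non-terminal position is W if it has a move to some L; otherwise it is L.
Every edge goes from a vertex to one that appears earlier in the order 1, 8, 7, 4, 6, 5, 2, 3, so processing vertices in that order labels each vertex after all of its successors.
1: no outgoing edge → L
8: →1(L), so W
7: →1(L), so W
4: →1(L), so W
6: →4(W), 8(W) — all W, so L
5: →1(L), so W
2: →6(L), so W
3: →1(L), so W
The starting position 6 is L: whatever Player 1 does, the opponent receives a W position.

Player 2 wins.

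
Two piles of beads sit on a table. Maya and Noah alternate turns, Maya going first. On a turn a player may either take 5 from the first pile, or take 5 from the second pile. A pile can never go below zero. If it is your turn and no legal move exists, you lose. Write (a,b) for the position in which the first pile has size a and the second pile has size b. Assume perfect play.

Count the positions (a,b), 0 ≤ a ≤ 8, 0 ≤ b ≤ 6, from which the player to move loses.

33

Compute win/loss labels from the base case upward. A position with no move is L. Any other position is W if it can reach an L in one move, else L.
Every move lowers a or b (never raises either), so fill the grid row by row in increasing a, and left to right within a row: each cell's successors are then already labelled.
      b=0  b=1  b=2  b=3  b=4  b=5  b=6
a=0:    L    L    L    L    L    W    W
a=1:    L    L    L    L    L    W    W
a=2:    L    L    L    L    L    W    W
a=3:    L    L    L    L    L    W    W
a=4:    L    L    L    L    L    W    W
a=5:    W    W    W    W    W    L    L
a=6:    W    W    W    W    W    L    L
a=7:    W    W    W    W    W    L    L
a=8:    W    W    W    W    W    L    L
Cells with no legal move (terminal, hence L): (0,0), (0,1), (0,2), (0,3), (0,4), (1,0), (1,1), (1,2), (1,3), (1,4), (2,0), (2,1), (2,2), (2,3), (2,4), (3,0), (3,1), (3,2), (3,3), (3,4), (4,0), (4,1), (4,2), (4,3), (4,4).
The remaining L cells, each justified by listing all of its moves:
(5,5): L (options (0,5)(W), (5,0)(W) are all W)
(5,6): L (options (0,6)(W), (5,1)(W) are all W)
(6,5): L (options (1,5)(W), (6,0)(W) are all W)
(6,6): L (options (1,6)(W), (6,1)(W) are all W)
(7,5): L (options (2,5)(W), (7,0)(W) are all W)
(7,6): L (options (2,6)(W), (7,1)(W) are all W)
(8,5): L (options (3,5)(W), (8,0)(W) are all W)
(8,6): L (options (3,6)(W), (8,1)(W) are all W)
Every other cell has at least one move into one of the L cells above, so it is W.
L cells per row: a=0: 5, a=1: 5, a=2: 5, a=3: 5, a=4: 5, a=5: 2, a=6: 2, a=7: 2, a=8: 2; total 33.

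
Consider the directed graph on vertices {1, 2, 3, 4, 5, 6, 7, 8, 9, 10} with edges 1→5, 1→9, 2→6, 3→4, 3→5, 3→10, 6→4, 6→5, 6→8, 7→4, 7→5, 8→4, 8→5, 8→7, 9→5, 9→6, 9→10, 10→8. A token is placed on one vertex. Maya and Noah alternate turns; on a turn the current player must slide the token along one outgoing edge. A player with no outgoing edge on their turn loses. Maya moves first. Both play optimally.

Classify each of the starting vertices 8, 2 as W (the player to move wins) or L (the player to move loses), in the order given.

8: W, 2: L

Use the standard recursion: the mover loses at a terminal position; elsewhere, the mover wins exactly when some move hands the opponent an L position.
Every edge goes from a vertex to one that appears earlier in the order 5, 4, 7, 8, 10, 6, 9, 3, 1, 2, so processing vertices in that order labels each vertex after all of its successors.
5: no outgoing edge → L
4: no outgoing edge → L
7: reaches L-position 4 → W
8: reaches L-position 4 → W
10: only reaches 8(W), which is W → L
6: reaches L-position 4 → W
9: reaches L-position 10 → W
3: reaches L-position 10 → W
1: reaches L-position 5 → W
2: only reaches 6(W), which is W → L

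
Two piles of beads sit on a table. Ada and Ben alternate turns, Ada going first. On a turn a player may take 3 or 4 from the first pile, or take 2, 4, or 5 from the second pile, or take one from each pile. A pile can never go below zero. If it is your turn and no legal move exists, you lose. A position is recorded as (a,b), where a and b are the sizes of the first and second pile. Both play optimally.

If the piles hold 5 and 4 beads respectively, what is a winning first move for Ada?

Move to (5,2).

Work bottom-up. With no move the player to move loses. Otherwise the position is W if at least one move leads to an L position for the opponent, and L if every move leads to a W.
No move ever increases a pile, so every position that can arise here has a ≤ 5 and b ≤ 4; it is enough to label the cells with 0 ≤ a ≤ 5 and 0 ≤ b ≤ 4.
Every move lowers a or b (never raises either), so fill the grid row by row in increasing a, and left to right within a row: each cell's successors are then already labelled.
      b=0  b=1  b=2  b=3  b=4
a=0:    L    L    W    W    W
a=1:    L    W    W    L    W
a=2:    L    W    W    L    W
a=3:    W    W    L    L    W
a=4:    W    W    L    W    W
a=5:    W    L    L    W    W
Cells with no legal move (terminal, hence L): (0,0), (0,1), (1,0), (2,0).
The remaining L cells, each justified by listing all of its moves:
(1,3): only reaches (1,1)(W), (0,2)(W), all W → L
(2,3): only reaches (2,1)(W), (1,2)(W), all W → L
(3,2): only reaches (0,2)(W), (3,0)(W), (2,1)(W), all W → L
(3,3): only reaches (0,3)(W), (3,1)(W), (2,2)(W), all W → L
(4,2): only reaches (1,2)(W), (0,2)(W), (4,0)(W), (3,1)(W), all W → L
(5,1): only reaches (2,1)(W), (1,1)(W), (4,0)(W), all W → L
(5,2): only reaches (2,2)(W), (1,2)(W), (5,0)(W), (4,1)(W), all W → L
Every other cell has at least one move into one of the L cells above, so it is W.
From (5,4), the L positions reachable in one move are: (5,2).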